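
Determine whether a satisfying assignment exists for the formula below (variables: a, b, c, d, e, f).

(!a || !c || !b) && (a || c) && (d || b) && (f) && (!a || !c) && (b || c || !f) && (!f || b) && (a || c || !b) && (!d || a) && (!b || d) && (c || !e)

Unit clause (f) forces f = true.
Unit clause (b) forces b = true.
Unit clause (d) forces d = true.
Unit clause (a) forces a = true.
Unit clause (!c) forces c = false.
Unit clause (!e) forces e = false.
Every clause now holds.
A satisfying assignment: a=true,  b=true,  c=false,  d=true,  e=false,  f=true.

Yes, satisfiable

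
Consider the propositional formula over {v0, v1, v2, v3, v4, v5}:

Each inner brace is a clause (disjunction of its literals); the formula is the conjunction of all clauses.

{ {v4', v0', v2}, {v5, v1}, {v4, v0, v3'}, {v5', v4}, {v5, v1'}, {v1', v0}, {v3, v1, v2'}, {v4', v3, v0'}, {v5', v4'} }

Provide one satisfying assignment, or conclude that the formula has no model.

Try v5 = 1.
Unit clause (v4) forces v4 = 1.
But (v4') is also a unit clause — contradiction.
Backtrack on v5: now try v5 = 0.
Unit clause (v1) forces v1 = 1.
But (v1') is also a unit clause — contradiction.
Neither v5 = 1 nor v5 = 0 works.

UNSATISFIABLE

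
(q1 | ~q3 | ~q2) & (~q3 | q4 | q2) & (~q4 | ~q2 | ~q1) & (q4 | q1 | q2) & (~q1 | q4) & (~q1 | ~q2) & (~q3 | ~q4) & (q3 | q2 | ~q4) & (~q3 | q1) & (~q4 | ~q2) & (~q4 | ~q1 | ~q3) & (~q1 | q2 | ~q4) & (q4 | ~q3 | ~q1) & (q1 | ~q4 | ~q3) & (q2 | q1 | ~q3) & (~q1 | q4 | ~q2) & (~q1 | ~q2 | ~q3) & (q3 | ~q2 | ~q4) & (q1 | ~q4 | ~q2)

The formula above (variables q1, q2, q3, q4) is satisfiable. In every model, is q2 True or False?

True

Suppose q2 = 0.
Try q3 = 0.
(~q4) alone gives q4 = 0.
(q1) alone gives q1 = 1.
Now (~q1) is unsatisfied and unit — conflict.
That branch fails; take q3 = 1 instead.
(q4) alone gives q4 = 1.
Now (~q4) is unsatisfied and unit — conflict.
Both values of q3 lead to a conflict.
So every satisfying assignment has q2 = True.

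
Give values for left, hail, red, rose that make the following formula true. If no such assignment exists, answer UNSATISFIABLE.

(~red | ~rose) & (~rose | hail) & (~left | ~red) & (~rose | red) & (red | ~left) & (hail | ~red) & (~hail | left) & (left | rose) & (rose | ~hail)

Case red = 0:
From the singleton clause (~rose), rose = 0.
From the singleton clause (~left), left = 0.
Now (left) is unsatisfied and unit — conflict.
Backtrack on red: now try red = 1.
From the singleton clause (~rose), rose = 0.
From the singleton clause (~left), left = 0.
Now (left) is unsatisfied and unit — conflict.
Either choice for red ends in contradiction.

UNSATISFIABLE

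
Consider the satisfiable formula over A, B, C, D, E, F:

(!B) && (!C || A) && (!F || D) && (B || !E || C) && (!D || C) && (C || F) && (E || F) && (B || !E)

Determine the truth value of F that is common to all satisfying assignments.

Suppose F = false.
(!B) alone gives B = false.
(C) alone gives C = true.
(A) alone gives A = true.
(E) alone gives E = true.
Now (!E) is unsatisfied and unit — conflict.
So every satisfying assignment has F = True.

True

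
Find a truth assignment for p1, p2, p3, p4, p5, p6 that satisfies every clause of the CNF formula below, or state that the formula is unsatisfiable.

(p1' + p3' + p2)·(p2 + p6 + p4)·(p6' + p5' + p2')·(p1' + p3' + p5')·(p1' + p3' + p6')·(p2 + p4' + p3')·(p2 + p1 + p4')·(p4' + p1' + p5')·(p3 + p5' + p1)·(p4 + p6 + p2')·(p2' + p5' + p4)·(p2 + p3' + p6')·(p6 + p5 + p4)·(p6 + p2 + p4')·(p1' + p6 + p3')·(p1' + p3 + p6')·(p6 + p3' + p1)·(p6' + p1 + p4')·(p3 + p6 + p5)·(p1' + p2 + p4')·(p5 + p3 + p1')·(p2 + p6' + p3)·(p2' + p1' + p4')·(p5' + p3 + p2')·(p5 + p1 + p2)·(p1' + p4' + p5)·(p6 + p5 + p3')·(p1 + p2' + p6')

UNSATISFIABLE

Try p1 = 0.
Try p2 = 1.
The clause (p6') is unit, so p6 = 0.
The clause (p4) is unit, so p4 = 1.
The clause (p3') is unit, so p3 = 0.
The clause (p5') is unit, so p5 = 0.
That conflicts with the unit clause (p5).
Backtrack on p2: now try p2 = 0.
The clause (p4') is unit, so p4 = 0.
The clause (p6) is unit, so p6 = 1.
The clause (p3') is unit, so p3 = 0.
That conflicts with the unit clause (p3).
Either choice for p2 ends in contradiction.
Backtrack on p1: now try p1 = 1.
Try p3 = 0.
The clause (p6') is unit, so p6 = 0.
The clause (p5) is unit, so p5 = 1.
The clause (p4') is unit, so p4 = 0.
The clause (p2) is unit, so p2 = 1.
That conflicts with the unit clause (p2').
Backtrack on p3: now try p3 = 1.
The clause (p2) is unit, so p2 = 1.
The clause (p5') is unit, so p5 = 0.
The clause (p6') is unit, so p6 = 0.
That conflicts with the unit clause (p6).
Either choice for p3 ends in contradiction.
Either choice for p1 ends in contradiction.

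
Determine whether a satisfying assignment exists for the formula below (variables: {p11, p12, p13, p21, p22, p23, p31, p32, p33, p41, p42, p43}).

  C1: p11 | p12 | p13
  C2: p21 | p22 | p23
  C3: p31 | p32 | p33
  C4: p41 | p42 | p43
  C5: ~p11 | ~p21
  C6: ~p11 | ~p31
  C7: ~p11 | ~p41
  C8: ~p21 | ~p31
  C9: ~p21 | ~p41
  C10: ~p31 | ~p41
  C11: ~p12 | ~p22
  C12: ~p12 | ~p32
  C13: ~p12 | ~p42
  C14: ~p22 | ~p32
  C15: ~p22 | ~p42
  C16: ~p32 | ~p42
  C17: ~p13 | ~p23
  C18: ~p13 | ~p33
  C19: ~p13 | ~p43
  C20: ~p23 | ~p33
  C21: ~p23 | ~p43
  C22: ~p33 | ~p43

No

Branch on p11: set p11 = 0.
Branch on p12: set p12 = 1.
From the singleton clause (~p22), p22 = 0.
From the singleton clause (~p32), p32 = 0.
From the singleton clause (~p42), p42 = 0.
Branch on p21: set p21 = 1.
From the singleton clause (~p31), p31 = 0.
From the singleton clause (p33), p33 = 1.
From the singleton clause (~p41), p41 = 0.
From the singleton clause (p43), p43 = 1.
That conflicts with the unit clause (~p43).
So p21 must be the other value — set p21 = 0.
From the singleton clause (p23), p23 = 1.
From the singleton clause (~p13), p13 = 0.
From the singleton clause (~p33), p33 = 0.
From the singleton clause (p31), p31 = 1.
From the singleton clause (~p41), p41 = 0.
From the singleton clause (p43), p43 = 1.
That conflicts with the unit clause (~p43).
Neither p21 = 1 nor p21 = 0 works.
So p12 must be the other value — set p12 = 0.
From the singleton clause (p13), p13 = 1.
From the singleton clause (~p23), p23 = 0.
From the singleton clause (~p33), p33 = 0.
From the singleton clause (~p43), p43 = 0.
Branch on p21: set p21 = 1.
From the singleton clause (~p31), p31 = 0.
From the singleton clause (p32), p32 = 1.
From the singleton clause (~p41), p41 = 0.
From the singleton clause (p42), p42 = 1.
That conflicts with the unit clause (~p42).
So p21 must be the other value — set p21 = 0.
From the singleton clause (p22), p22 = 1.
From the singleton clause (~p32), p32 = 0.
From the singleton clause (p31), p31 = 1.
From the singleton clause (~p41), p41 = 0.
From the singleton clause (p42), p42 = 1.
That conflicts with the unit clause (~p42).
Neither p21 = 1 nor p21 = 0 works.
Neither p12 = 1 nor p12 = 0 works.
So p11 must be the other value — set p11 = 1.
From the singleton clause (~p21), p21 = 0.
From the singleton clause (~p31), p31 = 0.
From the singleton clause (~p41), p41 = 0.
Branch on p22: set p22 = 1.
From the singleton clause (~p12), p12 = 0.
From the singleton clause (~p32), p32 = 0.
From the singleton clause (p33), p33 = 1.
From the singleton clause (~p42), p42 = 0.
From the singleton clause (p43), p43 = 1.
That conflicts with the unit clause (~p43).
So p22 must be the other value — set p22 = 0.
From the singleton clause (p23), p23 = 1.
From the singleton clause (~p13), p13 = 0.
From the singleton clause (~p33), p33 = 0.
From the singleton clause (p32), p32 = 1.
From the singleton clause (~p12), p12 = 0.
From the singleton clause (~p42), p42 = 0.
From the singleton clause (p43), p43 = 1.
That conflicts with the unit clause (~p43).
Neither p22 = 1 nor p22 = 0 works.
Neither p11 = 1 nor p11 = 0 works.
No assignment satisfies every clause.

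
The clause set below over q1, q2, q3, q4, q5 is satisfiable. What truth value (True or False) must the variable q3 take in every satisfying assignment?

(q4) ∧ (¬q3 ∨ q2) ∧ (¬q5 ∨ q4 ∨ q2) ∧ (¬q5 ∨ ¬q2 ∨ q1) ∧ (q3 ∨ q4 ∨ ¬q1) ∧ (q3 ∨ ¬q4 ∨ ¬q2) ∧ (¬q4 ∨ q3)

True

Suppose q3 = False.
The clause (q4) is unit, so q4 = True.
But (¬q4) is also a unit clause — contradiction.
So every satisfying assignment has q3 = True.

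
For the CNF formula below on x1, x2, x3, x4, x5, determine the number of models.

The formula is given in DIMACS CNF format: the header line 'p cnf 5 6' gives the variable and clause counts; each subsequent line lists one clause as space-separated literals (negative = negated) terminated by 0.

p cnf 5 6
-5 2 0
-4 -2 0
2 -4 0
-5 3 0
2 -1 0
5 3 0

5

There are 2^5 = 32 truth assignments over (x1, x2, x3, x4, x5).
Split on x2. With x2 = True, the clauses containing x2 are satisfied and ¬x2 drops from the rest; 4 of the 2^4 = 16 assignments to the other variables satisfy what remains.
With x2 = False, by the same count on the reduced clause set, 1 assignment works.
(One model: x1=F, x2=F, x3=T, x4=F, x5=F.)
Total: 4 + 1 = 5.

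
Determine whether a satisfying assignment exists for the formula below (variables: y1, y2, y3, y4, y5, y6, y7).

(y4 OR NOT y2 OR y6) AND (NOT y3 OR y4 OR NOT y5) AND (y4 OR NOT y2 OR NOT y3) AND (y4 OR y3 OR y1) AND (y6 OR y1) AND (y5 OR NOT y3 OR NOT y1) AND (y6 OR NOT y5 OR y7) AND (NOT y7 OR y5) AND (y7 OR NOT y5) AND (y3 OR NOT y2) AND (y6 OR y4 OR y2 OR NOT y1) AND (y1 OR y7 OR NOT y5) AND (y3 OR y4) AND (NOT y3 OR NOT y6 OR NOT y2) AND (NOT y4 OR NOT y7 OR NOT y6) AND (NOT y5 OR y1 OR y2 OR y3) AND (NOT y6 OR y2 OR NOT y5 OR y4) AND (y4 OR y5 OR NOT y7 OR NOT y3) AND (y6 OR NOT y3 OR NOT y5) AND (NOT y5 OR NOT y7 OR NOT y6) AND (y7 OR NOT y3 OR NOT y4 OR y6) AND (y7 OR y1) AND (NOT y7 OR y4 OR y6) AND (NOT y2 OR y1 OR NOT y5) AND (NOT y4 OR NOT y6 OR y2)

Try y6 = false.
From the singleton clause (y1), y1 = true.
Try y4 = true.
Try y5 = true.
From the singleton clause (y7), y7 = true.
From the singleton clause (NOT y3), y3 = false.
From the singleton clause (NOT y2), y2 = false.
All clauses are satisfied.
A satisfying assignment: y1=true; y2=false; y3=false; y4=true; y5=true; y6=false; y7=true.

Satisfiable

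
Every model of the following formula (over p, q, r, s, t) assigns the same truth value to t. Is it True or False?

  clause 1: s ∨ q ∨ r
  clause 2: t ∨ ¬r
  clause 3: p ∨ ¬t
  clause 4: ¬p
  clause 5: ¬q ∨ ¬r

False

Suppose t = True.
The clause (p) is unit, so p = True.
But (¬p) is also a unit clause — contradiction.
So every satisfying assignment has t = False.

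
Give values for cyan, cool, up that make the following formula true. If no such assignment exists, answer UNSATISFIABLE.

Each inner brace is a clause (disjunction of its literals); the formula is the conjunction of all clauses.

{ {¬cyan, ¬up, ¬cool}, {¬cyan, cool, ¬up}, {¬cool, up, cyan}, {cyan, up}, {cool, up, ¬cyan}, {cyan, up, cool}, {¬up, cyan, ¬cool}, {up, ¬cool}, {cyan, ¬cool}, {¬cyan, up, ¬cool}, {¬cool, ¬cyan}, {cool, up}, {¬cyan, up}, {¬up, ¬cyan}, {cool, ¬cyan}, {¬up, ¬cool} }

cyan: False; cool: False; up: True

Case cyan = False:
From the singleton clause (up), up = True.
From the singleton clause (¬cool), cool = False.
Every clause now holds.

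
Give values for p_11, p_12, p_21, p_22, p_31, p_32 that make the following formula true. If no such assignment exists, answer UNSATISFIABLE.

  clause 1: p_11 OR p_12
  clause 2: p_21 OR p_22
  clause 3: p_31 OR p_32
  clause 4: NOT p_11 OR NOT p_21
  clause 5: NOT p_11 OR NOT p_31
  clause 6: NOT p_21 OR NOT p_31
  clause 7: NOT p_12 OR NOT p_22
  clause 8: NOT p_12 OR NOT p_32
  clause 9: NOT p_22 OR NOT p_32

UNSATISFIABLE

Branch on p_11: set p_11 = true.
The clause (NOT p_21) is unit, so p_21 = false.
The clause (p_22) is unit, so p_22 = true.
The clause (NOT p_31) is unit, so p_31 = false.
The clause (p_32) is unit, so p_32 = true.
That conflicts with the unit clause (NOT p_32).
Backtrack on p_11: now try p_11 = false.
The clause (p_12) is unit, so p_12 = true.
The clause (NOT p_22) is unit, so p_22 = false.
The clause (p_21) is unit, so p_21 = true.
The clause (NOT p_31) is unit, so p_31 = false.
The clause (p_32) is unit, so p_32 = true.
That conflicts with the unit clause (NOT p_32).
Neither p_11 = true nor p_11 = false works.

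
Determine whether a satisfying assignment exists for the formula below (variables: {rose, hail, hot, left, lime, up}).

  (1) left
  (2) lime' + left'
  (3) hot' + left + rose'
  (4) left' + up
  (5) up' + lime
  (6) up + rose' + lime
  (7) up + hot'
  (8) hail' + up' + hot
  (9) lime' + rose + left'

The clause (left) is unit, so left = 1.
The clause (lime') is unit, so lime = 0.
The clause (up) is unit, so up = 1.
Now (up') is unsatisfied and unit — conflict.
No assignment satisfies every clause.

No, unsatisfiable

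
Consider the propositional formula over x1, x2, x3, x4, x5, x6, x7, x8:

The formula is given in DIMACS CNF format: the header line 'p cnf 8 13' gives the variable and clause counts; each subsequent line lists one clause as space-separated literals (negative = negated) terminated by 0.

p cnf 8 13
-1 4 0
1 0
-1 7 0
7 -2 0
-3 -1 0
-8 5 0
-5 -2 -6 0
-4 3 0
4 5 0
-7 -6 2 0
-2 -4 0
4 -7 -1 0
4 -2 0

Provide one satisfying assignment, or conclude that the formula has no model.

From the singleton clause (x1), x1 = True.
From the singleton clause (x4), x4 = True.
From the singleton clause (x7), x7 = True.
From the singleton clause (¬x3), x3 = False.
That conflicts with the unit clause (x3).

UNSATISFIABLE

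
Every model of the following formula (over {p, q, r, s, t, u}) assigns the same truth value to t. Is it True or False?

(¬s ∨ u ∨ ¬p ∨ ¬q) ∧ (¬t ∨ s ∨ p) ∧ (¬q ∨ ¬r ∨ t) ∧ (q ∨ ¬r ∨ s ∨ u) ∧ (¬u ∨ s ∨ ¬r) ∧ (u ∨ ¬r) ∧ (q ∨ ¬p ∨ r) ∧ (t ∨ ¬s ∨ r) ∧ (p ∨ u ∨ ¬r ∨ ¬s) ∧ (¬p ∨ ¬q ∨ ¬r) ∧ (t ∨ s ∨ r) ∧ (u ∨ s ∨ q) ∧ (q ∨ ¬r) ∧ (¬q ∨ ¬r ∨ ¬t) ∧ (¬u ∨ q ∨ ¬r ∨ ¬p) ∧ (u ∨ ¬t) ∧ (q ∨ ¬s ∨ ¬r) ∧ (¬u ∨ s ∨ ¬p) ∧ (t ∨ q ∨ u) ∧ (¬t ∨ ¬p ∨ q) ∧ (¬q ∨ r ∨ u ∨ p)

True

Suppose t = False.
Branch on q: set q = False.
The clause (¬r) is unit, so r = False.
The clause (¬p) is unit, so p = False.
The clause (¬s) is unit, so s = False.
That conflicts with the unit clause (s).
Undo q and try q = True.
The clause (¬r) is unit, so r = False.
The clause (¬s) is unit, so s = False.
That conflicts with the unit clause (s).
Either choice for q ends in contradiction.
So every satisfying assignment has t = True.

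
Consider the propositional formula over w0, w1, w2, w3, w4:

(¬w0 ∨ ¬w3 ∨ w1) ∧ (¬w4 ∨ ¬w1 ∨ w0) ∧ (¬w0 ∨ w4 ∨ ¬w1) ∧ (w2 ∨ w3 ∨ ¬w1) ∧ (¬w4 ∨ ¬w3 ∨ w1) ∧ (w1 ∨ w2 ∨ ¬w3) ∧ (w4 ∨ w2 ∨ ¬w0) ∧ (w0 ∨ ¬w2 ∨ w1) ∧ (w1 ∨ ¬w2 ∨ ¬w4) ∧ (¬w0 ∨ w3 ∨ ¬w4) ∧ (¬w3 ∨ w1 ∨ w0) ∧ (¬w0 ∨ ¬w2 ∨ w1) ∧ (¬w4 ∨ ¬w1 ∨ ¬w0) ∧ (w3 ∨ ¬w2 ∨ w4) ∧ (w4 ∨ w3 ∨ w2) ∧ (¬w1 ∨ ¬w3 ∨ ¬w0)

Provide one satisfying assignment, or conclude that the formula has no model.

Case w0 = False:
Case w4 = False:
Case w2 = True:
(w1) alone gives w1 = True.
(w3) alone gives w3 = True.
Every clause now holds.

w0 ↦ False,  w1 ↦ True,  w2 ↦ True,  w3 ↦ True,  w4 ↦ False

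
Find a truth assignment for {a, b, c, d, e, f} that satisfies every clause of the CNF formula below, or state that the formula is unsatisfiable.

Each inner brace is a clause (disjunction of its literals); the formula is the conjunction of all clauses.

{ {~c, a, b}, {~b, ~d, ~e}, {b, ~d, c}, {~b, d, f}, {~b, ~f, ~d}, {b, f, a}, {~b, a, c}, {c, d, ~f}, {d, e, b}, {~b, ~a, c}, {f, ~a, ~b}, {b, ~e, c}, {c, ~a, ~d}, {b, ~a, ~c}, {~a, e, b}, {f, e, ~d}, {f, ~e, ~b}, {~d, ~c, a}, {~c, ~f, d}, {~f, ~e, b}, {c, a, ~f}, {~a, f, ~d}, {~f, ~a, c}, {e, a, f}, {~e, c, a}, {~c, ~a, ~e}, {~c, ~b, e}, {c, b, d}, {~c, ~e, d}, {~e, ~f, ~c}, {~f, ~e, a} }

Try c = 0.
Try b = 1.
(a) alone gives a = 1.
That conflicts with the unit clause (~a).
Undo b and try b = 0.
(~d) alone gives d = 0.
That conflicts with the unit clause (d).
Both values of b lead to a conflict.
Undo c and try c = 1.
Try a = 1.
(b) alone gives b = 1.
(f) alone gives f = 1.
(~d) alone gives d = 0.
That conflicts with the unit clause (d).
Undo a and try a = 0.
(b) alone gives b = 1.
(~d) alone gives d = 0.
(f) alone gives f = 1.
That conflicts with the unit clause (~f).
Both values of a lead to a conflict.
Both values of c lead to a conflict.

UNSATISFIABLE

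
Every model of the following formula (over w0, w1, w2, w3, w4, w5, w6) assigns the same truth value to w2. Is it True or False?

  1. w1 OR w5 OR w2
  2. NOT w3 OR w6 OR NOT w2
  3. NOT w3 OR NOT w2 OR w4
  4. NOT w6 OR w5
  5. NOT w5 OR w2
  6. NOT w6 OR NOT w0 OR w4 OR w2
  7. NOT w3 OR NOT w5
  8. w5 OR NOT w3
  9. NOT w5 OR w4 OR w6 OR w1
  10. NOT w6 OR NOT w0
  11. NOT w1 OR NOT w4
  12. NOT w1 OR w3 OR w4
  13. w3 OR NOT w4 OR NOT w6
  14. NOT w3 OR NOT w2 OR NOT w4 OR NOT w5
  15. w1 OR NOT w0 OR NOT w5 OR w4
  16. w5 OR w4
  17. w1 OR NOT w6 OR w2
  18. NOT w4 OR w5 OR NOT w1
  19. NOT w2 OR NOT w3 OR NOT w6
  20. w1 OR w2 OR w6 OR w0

Suppose w2 = false.
(NOT w5) alone gives w5 = false.
(w1) alone gives w1 = true.
(NOT w6) alone gives w6 = false.
(NOT w3) alone gives w3 = false.
(NOT w4) alone gives w4 = false.
But (w4) is also a unit clause — contradiction.
So every satisfying assignment has w2 = True.

True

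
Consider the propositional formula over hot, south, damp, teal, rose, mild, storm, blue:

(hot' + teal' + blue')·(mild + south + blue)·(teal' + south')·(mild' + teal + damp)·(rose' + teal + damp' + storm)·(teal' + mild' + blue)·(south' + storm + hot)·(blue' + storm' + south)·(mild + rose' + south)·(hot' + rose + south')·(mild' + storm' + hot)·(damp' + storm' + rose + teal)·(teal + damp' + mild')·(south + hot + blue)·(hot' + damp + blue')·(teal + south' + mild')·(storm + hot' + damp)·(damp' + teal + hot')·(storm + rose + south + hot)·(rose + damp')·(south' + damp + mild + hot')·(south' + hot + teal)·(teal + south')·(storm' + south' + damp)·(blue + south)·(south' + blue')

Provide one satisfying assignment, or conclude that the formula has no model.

Case teal = 1:
The clause (south') is unit, so south = 0.
The clause (blue) is unit, so blue = 1.
The clause (hot') is unit, so hot = 0.
The clause (storm') is unit, so storm = 0.
The clause (rose) is unit, so rose = 1.
The clause (mild) is unit, so mild = 1.
No clause remains; damp is free.

hot: 0, south: 0, damp: 1, teal: 1, rose: 1, mild: 1, storm: 0, blue: 1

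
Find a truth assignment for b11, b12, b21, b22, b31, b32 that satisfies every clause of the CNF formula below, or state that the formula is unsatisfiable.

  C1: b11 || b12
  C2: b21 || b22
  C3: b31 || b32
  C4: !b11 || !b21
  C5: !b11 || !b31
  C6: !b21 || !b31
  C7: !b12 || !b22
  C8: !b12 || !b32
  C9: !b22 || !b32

Branch on b11: set b11 = true.
The clause (!b21) is unit, so b21 = false.
The clause (b22) is unit, so b22 = true.
The clause (!b31) is unit, so b31 = false.
The clause (b32) is unit, so b32 = true.
Now (!b32) is unsatisfied and unit — conflict.
Undo b11 and try b11 = false.
The clause (b12) is unit, so b12 = true.
The clause (!b22) is unit, so b22 = false.
The clause (b21) is unit, so b21 = true.
The clause (!b31) is unit, so b31 = false.
The clause (b32) is unit, so b32 = true.
Now (!b32) is unsatisfied and unit — conflict.
Both values of b11 lead to a conflict.

UNSATISFIABLE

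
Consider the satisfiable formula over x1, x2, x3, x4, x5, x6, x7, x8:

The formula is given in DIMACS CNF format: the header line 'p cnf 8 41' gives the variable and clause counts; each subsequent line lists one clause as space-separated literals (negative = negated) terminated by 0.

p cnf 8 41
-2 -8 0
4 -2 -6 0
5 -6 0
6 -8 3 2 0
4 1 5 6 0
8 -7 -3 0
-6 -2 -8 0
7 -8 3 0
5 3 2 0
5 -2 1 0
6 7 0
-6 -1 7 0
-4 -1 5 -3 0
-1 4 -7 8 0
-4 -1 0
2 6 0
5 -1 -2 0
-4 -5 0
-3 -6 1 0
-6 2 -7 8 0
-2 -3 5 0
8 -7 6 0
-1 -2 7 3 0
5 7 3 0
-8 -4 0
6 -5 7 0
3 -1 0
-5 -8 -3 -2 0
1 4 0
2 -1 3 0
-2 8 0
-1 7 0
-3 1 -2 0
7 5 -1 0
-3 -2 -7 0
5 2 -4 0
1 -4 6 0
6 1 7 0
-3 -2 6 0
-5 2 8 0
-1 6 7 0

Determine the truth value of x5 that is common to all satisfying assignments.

Suppose x5 = False.
The clause (¬x6) is unit, so x6 = False.
The clause (x7) is unit, so x7 = True.
The clause (x2) is unit, so x2 = True.
The clause (¬x8) is unit, so x8 = False.
That conflicts with the unit clause (x8).
So every satisfying assignment has x5 = True.

True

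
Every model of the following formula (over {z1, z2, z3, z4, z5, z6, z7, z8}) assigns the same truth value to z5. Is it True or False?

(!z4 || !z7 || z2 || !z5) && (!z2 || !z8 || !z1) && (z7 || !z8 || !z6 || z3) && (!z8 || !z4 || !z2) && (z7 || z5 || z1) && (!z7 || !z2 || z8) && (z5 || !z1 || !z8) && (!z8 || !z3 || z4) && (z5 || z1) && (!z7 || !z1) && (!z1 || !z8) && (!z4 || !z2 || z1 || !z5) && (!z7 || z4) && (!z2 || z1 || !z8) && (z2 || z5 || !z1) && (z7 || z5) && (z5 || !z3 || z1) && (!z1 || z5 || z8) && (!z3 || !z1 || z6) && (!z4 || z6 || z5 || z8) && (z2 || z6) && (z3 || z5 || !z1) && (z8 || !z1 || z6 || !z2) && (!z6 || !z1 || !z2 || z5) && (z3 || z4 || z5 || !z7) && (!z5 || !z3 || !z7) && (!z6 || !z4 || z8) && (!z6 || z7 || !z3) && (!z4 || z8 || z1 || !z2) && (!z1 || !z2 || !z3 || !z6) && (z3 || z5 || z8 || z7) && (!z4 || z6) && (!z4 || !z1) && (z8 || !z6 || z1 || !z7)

Suppose z5 = false.
(z1) alone gives z1 = true.
(!z8) alone gives z8 = false.
But (z8) is also a unit clause — contradiction.
So every satisfying assignment has z5 = True.

True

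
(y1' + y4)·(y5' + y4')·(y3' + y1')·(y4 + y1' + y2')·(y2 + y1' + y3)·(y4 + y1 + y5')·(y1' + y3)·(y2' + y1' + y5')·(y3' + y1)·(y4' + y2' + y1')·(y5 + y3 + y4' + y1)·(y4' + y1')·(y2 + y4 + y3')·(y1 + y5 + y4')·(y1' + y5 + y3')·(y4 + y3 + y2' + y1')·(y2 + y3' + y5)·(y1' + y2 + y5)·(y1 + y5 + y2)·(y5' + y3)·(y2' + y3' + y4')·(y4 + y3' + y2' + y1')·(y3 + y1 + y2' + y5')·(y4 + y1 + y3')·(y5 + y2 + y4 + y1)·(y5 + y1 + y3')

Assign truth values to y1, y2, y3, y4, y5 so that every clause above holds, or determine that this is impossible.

y1: 0; y2: 1; y3: 0; y4: 0; y5: 0

Try y1 = 0.
(y3') alone gives y3 = 0.
(y5') alone gives y5 = 0.
(y4') alone gives y4 = 0.
(y2) alone gives y2 = 1.
This assignment satisfies each clause.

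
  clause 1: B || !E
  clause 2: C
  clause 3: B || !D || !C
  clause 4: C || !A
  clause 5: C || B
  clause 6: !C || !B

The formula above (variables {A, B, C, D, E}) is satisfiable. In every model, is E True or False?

Suppose E = true.
From the singleton clause (B), B = true.
From the singleton clause (C), C = true.
Now (!C) is unsatisfied and unit — conflict.
So every satisfying assignment has E = False.

False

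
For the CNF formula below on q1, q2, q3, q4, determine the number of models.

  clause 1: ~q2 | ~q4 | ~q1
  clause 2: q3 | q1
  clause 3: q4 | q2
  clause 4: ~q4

3

There are 2^4 = 16 truth assignments over (q1, q2, q3, q4).
Check each against the 4 clauses (columns in the order q1, q2, q3, q4):
  F F F F  ✗ fails (q3 | q1)
  F F F T  ✗ fails (q3 | q1)
  F F T F  ✗ fails (q4 | q2)
  F F T T  ✗ fails (~q4)
  F T F F  ✗ fails (q3 | q1)
  F T F T  ✗ fails (q3 | q1)
  F T T F  ✓ satisfies all
  F T T T  ✗ fails (~q4)
  T F F F  ✗ fails (q4 | q2)
  T F F T  ✗ fails (~q4)
  T F T F  ✗ fails (q4 | q2)
  T F T T  ✗ fails (~q4)
  T T F F  ✓ satisfies all
  T T F T  ✗ fails (~q2 | ~q4 | ~q1)
  T T T F  ✓ satisfies all
  T T T T  ✗ fails (~q2 | ~q4 | ~q1)
3 of the 16 rows are models.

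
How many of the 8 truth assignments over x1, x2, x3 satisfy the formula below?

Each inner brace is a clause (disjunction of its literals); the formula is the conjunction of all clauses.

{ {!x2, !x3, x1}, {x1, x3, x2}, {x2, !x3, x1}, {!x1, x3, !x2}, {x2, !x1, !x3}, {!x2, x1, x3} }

There are 2^3 = 8 truth assignments over (x1, x2, x3).
Split on x3. With x3 = true, the clauses containing x3 are satisfied and !x3 drops from the rest; 1 of the 2^2 = 4 assignments to the other variables satisfy what remains.
With x3 = false, by the same count on the reduced clause set, 1 assignment works.
(One model: x1=T, x2=F, x3=F.)
Total: 1 + 1 = 2.

2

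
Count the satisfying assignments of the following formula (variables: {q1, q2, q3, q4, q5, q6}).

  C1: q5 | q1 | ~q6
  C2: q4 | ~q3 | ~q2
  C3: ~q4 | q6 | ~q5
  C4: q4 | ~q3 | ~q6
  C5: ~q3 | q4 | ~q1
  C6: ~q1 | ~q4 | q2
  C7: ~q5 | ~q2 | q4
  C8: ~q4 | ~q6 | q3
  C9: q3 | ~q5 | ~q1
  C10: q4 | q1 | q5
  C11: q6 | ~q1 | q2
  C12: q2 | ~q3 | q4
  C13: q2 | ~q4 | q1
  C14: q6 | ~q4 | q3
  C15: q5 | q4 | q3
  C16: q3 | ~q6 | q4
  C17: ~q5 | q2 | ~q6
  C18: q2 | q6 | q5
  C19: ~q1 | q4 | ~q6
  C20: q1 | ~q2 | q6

There are 2^6 = 64 truth assignments over (q1, q2, q3, q4, q5, q6).
Split on q4. With q4 = 1, the clauses containing q4 are satisfied and ~q4 drops from the rest; 4 of the 2^5 = 32 assignments to the other variables satisfy what remains.
With q4 = 0, by the same count on the reduced clause set, 1 assignment works.
Total: 4 + 1 = 5.

5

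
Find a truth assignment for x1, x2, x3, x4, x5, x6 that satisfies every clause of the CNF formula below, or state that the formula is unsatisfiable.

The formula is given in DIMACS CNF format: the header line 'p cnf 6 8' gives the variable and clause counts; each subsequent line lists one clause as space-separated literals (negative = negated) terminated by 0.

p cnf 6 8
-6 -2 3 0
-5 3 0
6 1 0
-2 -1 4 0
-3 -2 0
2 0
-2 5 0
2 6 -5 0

(x2) alone gives x2 = True.
(¬x3) alone gives x3 = False.
(¬x6) alone gives x6 = False.
(¬x5) alone gives x5 = False.
But (x5) is also a unit clause — contradiction.

UNSATISFIABLE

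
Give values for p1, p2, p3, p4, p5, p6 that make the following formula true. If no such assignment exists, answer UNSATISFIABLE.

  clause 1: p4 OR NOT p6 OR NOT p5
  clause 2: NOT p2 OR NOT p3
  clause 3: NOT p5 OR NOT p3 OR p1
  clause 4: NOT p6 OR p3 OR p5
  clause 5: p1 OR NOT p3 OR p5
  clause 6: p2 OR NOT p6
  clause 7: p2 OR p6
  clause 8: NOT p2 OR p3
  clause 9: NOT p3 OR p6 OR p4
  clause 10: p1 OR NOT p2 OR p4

Case p2 = false:
(NOT p6) alone gives p6 = false.
Now (p6) is unsatisfied and unit — conflict.
Undo p2 and try p2 = true.
(NOT p3) alone gives p3 = false.
Now (p3) is unsatisfied and unit — conflict.
Neither p2 = true nor p2 = false works.

UNSATISFIABLE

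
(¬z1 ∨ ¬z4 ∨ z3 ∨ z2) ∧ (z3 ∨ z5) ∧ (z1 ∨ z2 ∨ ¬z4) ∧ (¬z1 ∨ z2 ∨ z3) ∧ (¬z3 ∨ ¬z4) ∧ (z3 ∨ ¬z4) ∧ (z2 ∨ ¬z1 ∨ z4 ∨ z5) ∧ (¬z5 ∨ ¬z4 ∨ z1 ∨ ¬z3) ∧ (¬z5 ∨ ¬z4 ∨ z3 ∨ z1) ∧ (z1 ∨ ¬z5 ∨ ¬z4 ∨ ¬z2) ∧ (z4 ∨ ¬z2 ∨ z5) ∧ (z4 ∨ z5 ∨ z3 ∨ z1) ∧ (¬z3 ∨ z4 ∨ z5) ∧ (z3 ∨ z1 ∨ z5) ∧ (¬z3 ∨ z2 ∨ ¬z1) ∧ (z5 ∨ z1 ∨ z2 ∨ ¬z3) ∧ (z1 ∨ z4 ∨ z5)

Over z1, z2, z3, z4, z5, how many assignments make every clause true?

6

There are 2^5 = 32 truth assignments over (z1, z2, z3, z4, z5).
Split on z5. With z5 = True, the clauses containing z5 are satisfied and ¬z5 drops from the rest; 6 of the 2^4 = 16 assignments to the other variables satisfy what remains.
With z5 = False, by the same count on the reduced clause set, 0 assignments work.
(One model: z1=F, z2=F, z3=F, z4=F, z5=T.)
Total: 6 + 0 = 6.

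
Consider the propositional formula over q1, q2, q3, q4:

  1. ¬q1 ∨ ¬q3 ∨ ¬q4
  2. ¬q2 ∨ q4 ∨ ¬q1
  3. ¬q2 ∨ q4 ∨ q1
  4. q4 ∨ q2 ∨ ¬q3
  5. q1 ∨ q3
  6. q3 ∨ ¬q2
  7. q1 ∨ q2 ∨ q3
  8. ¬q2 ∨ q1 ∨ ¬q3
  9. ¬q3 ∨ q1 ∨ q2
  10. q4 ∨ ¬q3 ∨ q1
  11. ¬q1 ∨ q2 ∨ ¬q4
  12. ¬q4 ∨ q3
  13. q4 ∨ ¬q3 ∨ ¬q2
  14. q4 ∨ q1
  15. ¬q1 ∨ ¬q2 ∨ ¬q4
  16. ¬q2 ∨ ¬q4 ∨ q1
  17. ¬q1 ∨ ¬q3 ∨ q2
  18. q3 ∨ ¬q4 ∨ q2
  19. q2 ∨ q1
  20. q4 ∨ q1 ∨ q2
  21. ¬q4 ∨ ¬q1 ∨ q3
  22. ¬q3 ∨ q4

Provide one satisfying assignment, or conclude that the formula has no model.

q1 ↦ True,  q2 ↦ False,  q3 ↦ False,  q4 ↦ False

Suppose q1 = True.
Suppose q3 = False.
The clause (¬q2) is unit, so q2 = False.
The clause (¬q4) is unit, so q4 = False.
Every clause now holds.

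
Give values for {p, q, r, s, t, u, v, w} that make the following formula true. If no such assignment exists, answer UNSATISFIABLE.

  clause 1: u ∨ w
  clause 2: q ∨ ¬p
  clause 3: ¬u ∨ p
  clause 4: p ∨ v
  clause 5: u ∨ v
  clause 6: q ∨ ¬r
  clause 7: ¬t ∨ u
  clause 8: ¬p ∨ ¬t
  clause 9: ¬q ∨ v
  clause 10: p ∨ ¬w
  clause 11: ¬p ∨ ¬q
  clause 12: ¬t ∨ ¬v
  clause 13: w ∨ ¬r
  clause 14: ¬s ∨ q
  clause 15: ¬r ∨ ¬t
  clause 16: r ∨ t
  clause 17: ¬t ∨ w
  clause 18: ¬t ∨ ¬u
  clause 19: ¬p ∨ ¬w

Branch on u: set u = True.
Unit clause (p) forces p = True.
Unit clause (q) forces q = True.
That conflicts with the unit clause (¬q).
Undo u and try u = False.
Unit clause (w) forces w = True.
Unit clause (v) forces v = True.
Unit clause (¬t) forces t = False.
Unit clause (p) forces p = True.
That conflicts with the unit clause (¬p).
Neither u = True nor u = False works.

UNSATISFIABLE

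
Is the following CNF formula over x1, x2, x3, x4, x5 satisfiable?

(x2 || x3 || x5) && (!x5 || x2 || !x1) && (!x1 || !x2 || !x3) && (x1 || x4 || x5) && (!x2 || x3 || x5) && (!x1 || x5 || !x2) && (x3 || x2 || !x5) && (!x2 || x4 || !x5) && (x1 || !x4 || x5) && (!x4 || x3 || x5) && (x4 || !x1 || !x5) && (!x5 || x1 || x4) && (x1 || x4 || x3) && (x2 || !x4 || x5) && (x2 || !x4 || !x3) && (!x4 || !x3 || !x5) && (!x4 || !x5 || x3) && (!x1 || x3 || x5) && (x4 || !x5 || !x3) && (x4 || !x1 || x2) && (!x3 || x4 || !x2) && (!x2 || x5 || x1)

No, unsatisfiable

Try x2 = true.
Try x1 = false.
The clause (x5) is unit, so x5 = true.
The clause (x4) is unit, so x4 = true.
The clause (!x3) is unit, so x3 = false.
Now (x3) is unsatisfied and unit — conflict.
Backtrack on x1: now try x1 = true.
The clause (!x3) is unit, so x3 = false.
The clause (x5) is unit, so x5 = true.
The clause (x4) is unit, so x4 = true.
Now (!x4) is unsatisfied and unit — conflict.
Either choice for x1 ends in contradiction.
Backtrack on x2: now try x2 = false.
Try x3 = true.
The clause (!x4) is unit, so x4 = false.
The clause (!x5) is unit, so x5 = false.
The clause (x1) is unit, so x1 = true.
Now (!x1) is unsatisfied and unit — conflict.
Backtrack on x3: now try x3 = false.
The clause (x5) is unit, so x5 = true.
Now (!x5) is unsatisfied and unit — conflict.
Either choice for x3 ends in contradiction.
Either choice for x2 ends in contradiction.
No assignment satisfies every clause.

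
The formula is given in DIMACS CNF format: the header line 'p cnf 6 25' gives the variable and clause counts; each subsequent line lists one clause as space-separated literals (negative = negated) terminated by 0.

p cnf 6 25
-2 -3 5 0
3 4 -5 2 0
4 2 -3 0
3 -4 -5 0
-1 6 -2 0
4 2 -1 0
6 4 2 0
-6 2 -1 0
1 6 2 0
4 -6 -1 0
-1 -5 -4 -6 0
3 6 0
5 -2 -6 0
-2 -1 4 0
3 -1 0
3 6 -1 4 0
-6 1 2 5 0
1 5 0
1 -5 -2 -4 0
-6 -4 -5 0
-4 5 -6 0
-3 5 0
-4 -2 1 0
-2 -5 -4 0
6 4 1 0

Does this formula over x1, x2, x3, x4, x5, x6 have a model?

Yes, satisfiable

Branch on x3: set x3 = True.
Unit clause (x5) forces x5 = True.
Branch on x4: set x4 = False.
Unit clause (x2) forces x2 = True.
Unit clause (¬x1) forces x1 = False.
Unit clause (x6) forces x6 = True.
Every clause now holds.
A satisfying assignment: x1: False; x2: True; x3: True; x4: False; x5: True; x6: True.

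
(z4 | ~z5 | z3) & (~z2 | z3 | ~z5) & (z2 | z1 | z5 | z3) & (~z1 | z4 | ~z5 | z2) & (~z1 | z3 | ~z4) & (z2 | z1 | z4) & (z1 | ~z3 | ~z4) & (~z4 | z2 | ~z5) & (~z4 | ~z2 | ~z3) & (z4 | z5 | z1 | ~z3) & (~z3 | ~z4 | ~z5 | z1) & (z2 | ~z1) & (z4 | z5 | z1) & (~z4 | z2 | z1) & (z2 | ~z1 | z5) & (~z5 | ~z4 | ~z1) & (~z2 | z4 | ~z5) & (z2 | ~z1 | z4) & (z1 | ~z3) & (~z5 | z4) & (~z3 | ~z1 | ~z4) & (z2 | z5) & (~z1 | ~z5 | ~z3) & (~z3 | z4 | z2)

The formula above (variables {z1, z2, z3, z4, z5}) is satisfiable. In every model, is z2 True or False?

Suppose z2 = 0.
The clause (~z1) is unit, so z1 = 0.
The clause (z4) is unit, so z4 = 1.
Now (~z4) is unsatisfied and unit — conflict.
So every satisfying assignment has z2 = True.

True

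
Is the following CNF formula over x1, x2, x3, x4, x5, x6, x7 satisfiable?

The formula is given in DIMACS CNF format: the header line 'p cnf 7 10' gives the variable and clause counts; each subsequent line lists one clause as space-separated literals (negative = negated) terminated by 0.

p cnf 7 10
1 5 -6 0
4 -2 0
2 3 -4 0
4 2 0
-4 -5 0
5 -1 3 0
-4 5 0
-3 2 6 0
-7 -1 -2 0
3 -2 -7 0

Case x4 = True:
Unit clause (¬x5) forces x5 = False.
That conflicts with the unit clause (x5).
That branch fails; take x4 = False instead.
Unit clause (¬x2) forces x2 = False.
That conflicts with the unit clause (x2).
Both values of x4 lead to a conflict.
No assignment satisfies every clause.

No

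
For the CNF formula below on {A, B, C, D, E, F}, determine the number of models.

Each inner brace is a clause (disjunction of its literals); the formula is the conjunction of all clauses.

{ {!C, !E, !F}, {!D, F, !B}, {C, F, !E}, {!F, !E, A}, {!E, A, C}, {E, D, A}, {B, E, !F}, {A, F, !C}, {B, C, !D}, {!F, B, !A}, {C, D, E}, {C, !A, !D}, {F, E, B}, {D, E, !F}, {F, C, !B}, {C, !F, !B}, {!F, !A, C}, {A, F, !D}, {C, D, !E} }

6

There are 2^6 = 64 truth assignments over (A, B, C, D, E, F).
Split on A. With A = true, the clauses containing A are satisfied and !A drops from the rest; 5 of the 2^5 = 32 assignments to the other variables satisfy what remains.
With A = false, by the same count on the reduced clause set, 1 assignment works.
(One model: A=F, B=T, C=T, D=T, E=F, F=T.)
Total: 5 + 1 = 6.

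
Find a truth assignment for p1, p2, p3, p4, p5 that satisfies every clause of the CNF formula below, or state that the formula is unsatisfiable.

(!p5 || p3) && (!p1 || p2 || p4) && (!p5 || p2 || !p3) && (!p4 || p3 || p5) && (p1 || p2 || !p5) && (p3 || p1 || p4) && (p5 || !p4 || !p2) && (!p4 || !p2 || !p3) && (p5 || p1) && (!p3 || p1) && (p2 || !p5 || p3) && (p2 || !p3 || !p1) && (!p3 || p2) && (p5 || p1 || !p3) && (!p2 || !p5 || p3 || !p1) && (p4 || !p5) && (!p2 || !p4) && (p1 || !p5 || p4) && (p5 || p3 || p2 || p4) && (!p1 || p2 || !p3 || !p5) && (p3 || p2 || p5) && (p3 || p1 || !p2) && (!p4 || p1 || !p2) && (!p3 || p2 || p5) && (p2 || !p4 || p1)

p1=true, p2=true, p3=true, p4=false, p5=false

Case p5 = false:
From the singleton clause (p1), p1 = true.
Case p2 = true:
From the singleton clause (!p4), p4 = false.
All clauses hold; p3 can take either value.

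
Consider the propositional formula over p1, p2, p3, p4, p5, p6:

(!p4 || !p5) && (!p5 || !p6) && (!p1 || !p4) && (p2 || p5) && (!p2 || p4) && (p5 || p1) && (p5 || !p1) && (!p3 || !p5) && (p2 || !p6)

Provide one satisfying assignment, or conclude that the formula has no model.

p1=false,  p2=false,  p3=false,  p4=false,  p5=true,  p6=false

Branch on p4: set p4 = false.
Unit clause (!p2) forces p2 = false.
Unit clause (p5) forces p5 = true.
Unit clause (!p6) forces p6 = false.
Unit clause (!p3) forces p3 = false.
All clauses hold; p1 can take either value.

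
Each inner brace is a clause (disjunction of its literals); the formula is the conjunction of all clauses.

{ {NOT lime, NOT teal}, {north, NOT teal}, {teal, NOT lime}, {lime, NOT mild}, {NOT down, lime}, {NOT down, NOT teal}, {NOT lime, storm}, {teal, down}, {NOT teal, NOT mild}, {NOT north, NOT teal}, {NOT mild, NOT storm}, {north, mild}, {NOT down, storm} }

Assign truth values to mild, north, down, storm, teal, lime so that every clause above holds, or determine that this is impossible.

Suppose lime = false.
From the singleton clause (NOT mild), mild = false.
From the singleton clause (NOT down), down = false.
From the singleton clause (teal), teal = true.
From the singleton clause (north), north = true.
That conflicts with the unit clause (NOT north).
Backtrack on lime: now try lime = true.
From the singleton clause (NOT teal), teal = false.
That conflicts with the unit clause (teal).
Neither lime = true nor lime = false works.

UNSATISFIABLE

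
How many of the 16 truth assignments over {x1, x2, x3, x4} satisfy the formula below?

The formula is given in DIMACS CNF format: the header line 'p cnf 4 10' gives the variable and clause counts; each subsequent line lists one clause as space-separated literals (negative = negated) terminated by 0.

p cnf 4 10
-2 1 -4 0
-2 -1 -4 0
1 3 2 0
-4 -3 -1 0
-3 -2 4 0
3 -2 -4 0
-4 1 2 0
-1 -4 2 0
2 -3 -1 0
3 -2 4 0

2

There are 2^4 = 16 truth assignments over (x1, x2, x3, x4).
Split on x2. With x2 = True, the clauses containing x2 are satisfied and ¬x2 drops from the rest; 0 of the 2^3 = 8 assignments to the other variables satisfy what remains.
With x2 = False, by the same count on the reduced clause set, 2 assignments work.
(One model: x1=F, x2=F, x3=T, x4=F.)
Total: 0 + 2 = 2.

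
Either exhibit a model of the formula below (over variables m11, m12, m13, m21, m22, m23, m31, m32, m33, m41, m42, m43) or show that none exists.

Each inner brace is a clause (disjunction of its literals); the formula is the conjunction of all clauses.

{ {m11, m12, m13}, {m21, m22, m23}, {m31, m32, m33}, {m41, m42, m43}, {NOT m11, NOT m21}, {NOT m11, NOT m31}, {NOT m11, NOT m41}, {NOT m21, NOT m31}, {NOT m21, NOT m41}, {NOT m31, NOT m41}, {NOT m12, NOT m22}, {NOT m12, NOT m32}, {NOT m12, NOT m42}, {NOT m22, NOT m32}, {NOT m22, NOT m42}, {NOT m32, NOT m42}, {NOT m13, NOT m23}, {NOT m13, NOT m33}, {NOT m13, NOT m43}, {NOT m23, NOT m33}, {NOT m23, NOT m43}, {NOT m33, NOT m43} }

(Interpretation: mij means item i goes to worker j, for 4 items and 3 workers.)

UNSATISFIABLE

Try m11 = false.
Try m12 = true.
(NOT m22) alone gives m22 = false.
(NOT m32) alone gives m32 = false.
(NOT m42) alone gives m42 = false.
Try m21 = true.
(NOT m31) alone gives m31 = false.
(m33) alone gives m33 = true.
(NOT m41) alone gives m41 = false.
(m43) alone gives m43 = true.
Now (NOT m43) is unsatisfied and unit — conflict.
That branch fails; take m21 = false instead.
(m23) alone gives m23 = true.
(NOT m13) alone gives m13 = false.
(NOT m33) alone gives m33 = false.
(m31) alone gives m31 = true.
(NOT m41) alone gives m41 = false.
(m43) alone gives m43 = true.
Now (NOT m43) is unsatisfied and unit — conflict.
Either choice for m21 ends in contradiction.
That branch fails; take m12 = false instead.
(m13) alone gives m13 = true.
(NOT m23) alone gives m23 = false.
(NOT m33) alone gives m33 = false.
(NOT m43) alone gives m43 = false.
Try m21 = true.
(NOT m31) alone gives m31 = false.
(m32) alone gives m32 = true.
(NOT m41) alone gives m41 = false.
(m42) alone gives m42 = true.
Now (NOT m42) is unsatisfied and unit — conflict.
That branch fails; take m21 = false instead.
(m22) alone gives m22 = true.
(NOT m32) alone gives m32 = false.
(m31) alone gives m31 = true.
(NOT m41) alone gives m41 = false.
(m42) alone gives m42 = true.
Now (NOT m42) is unsatisfied and unit — conflict.
Either choice for m21 ends in contradiction.
Either choice for m12 ends in contradiction.
That branch fails; take m11 = true instead.
(NOT m21) alone gives m21 = false.
(NOT m31) alone gives m31 = false.
(NOT m41) alone gives m41 = false.
Try m22 = true.
(NOT m12) alone gives m12 = false.
(NOT m32) alone gives m32 = false.
(m33) alone gives m33 = true.
(NOT m42) alone gives m42 = false.
(m43) alone gives m43 = true.
Now (NOT m43) is unsatisfied and unit — conflict.
That branch fails; take m22 = false instead.
(m23) alone gives m23 = true.
(NOT m13) alone gives m13 = false.
(NOT m33) alone gives m33 = false.
(m32) alone gives m32 = true.
(NOT m12) alone gives m12 = false.
(NOT m42) alone gives m42 = false.
(m43) alone gives m43 = true.
Now (NOT m43) is unsatisfied and unit — conflict.
Either choice for m22 ends in contradiction.
Either choice for m11 ends in contradiction.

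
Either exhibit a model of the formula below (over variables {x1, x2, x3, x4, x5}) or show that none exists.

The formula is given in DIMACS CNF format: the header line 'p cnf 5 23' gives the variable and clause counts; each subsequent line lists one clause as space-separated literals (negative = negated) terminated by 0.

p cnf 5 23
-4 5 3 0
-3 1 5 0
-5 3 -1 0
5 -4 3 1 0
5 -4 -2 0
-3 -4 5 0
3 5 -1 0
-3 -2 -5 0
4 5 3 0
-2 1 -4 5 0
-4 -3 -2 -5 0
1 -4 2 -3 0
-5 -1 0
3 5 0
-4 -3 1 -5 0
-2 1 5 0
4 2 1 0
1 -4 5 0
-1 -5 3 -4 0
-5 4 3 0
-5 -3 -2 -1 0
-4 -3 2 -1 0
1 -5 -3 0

x1=False,  x2=True,  x3=False,  x4=True,  x5=True

Branch on x5: set x5 = True.
From the singleton clause (¬x1), x1 = False.
From the singleton clause (¬x3), x3 = False.
From the singleton clause (x4), x4 = True.
No clause remains; x2 is free.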